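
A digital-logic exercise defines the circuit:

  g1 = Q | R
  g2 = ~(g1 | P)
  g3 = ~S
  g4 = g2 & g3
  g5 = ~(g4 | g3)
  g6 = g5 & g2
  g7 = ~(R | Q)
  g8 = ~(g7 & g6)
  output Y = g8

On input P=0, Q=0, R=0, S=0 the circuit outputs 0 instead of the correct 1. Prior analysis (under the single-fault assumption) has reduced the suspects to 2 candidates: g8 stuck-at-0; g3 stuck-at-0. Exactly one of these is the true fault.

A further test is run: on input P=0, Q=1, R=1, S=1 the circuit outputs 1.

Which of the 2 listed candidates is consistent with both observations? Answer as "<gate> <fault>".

Evaluate each candidate on input P=0, Q=1, R=1, S=1:
  g8 stuck-at-0: g1=1, g2=0, g3=0, g4=0, g5=1, g6=0, g7=0, g8=0 [stuck-at-0] → 0 — eliminated
  g3 stuck-at-0: g1=1, g2=0, g3=0 [stuck-at-0], g4=0, g5=1, g6=0, g7=0, g8=1 → 1 — matches
Only g3 stuck-at-0 reproduces the observed 1.

g3 stuck-at-0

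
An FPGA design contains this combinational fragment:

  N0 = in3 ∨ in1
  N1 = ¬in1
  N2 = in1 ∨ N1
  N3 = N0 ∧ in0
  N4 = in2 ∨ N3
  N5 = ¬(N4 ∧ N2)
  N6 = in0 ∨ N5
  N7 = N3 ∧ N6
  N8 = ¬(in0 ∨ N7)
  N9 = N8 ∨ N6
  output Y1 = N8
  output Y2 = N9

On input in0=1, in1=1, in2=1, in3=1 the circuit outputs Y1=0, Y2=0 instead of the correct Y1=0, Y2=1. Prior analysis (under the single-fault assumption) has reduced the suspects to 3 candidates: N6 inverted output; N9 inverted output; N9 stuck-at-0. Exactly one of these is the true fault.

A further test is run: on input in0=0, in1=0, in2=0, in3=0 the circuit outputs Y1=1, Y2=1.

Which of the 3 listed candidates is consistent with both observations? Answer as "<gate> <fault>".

N6 inverted output

Evaluate each candidate on input in0=0, in1=0, in2=0, in3=0:
  N6 inverted output: N0=0, N1=1, N2=1, N3=0, N4=0, N5=1, N6=0 [inverted output], N7=0, N8=1, N9=1 → Y1=1, Y2=1 — matches
  N9 inverted output: N0=0, N1=1, N2=1, N3=0, N4=0, N5=1, N6=1, N7=0, N8=1, N9=0 [inverted output] → Y1=1, Y2=0 — eliminated
  N9 stuck-at-0: N0=0, N1=1, N2=1, N3=0, N4=0, N5=1, N6=1, N7=0, N8=1, N9=0 [stuck-at-0] → Y1=1, Y2=0 — eliminated
Only N6 inverted output reproduces the observed Y1=1, Y2=1.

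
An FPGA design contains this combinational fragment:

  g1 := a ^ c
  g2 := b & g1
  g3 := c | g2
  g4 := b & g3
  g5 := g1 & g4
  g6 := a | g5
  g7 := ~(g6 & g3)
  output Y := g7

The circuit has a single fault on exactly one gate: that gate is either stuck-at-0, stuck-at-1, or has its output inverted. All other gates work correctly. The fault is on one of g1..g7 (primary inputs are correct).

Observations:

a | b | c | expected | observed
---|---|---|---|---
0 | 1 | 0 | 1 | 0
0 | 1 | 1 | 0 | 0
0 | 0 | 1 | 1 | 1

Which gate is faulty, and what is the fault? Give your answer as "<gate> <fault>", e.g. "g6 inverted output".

Fault-free values for test 1 (a=0, b=1, c=0): g1=0, g2=0, g3=0, g4=0, g5=0, g6=0, g7=1, giving Y=1. Observed 0.
Test 1: faults giving observed 0 are {g1 stuck-at-1, g1 inverted output, g7 stuck-at-0, g7 inverted output}.
Test 2 (a=0, b=1, c=1): fault-free g1=1, g2=1, g3=1, g4=1, g5=1, g6=1, g7=0 → 0; observed 0. Eliminates g1 inverted output, g7 inverted output.
Test 3 (a=0, b=0, c=1): fault-free g1=1, g2=0, g3=1, g4=0, g5=0, g6=0, g7=1 → 1; observed 1. Eliminates g7 stuck-at-0.
Only g1 stuck-at-1 is consistent with every test.

g1 stuck-at-1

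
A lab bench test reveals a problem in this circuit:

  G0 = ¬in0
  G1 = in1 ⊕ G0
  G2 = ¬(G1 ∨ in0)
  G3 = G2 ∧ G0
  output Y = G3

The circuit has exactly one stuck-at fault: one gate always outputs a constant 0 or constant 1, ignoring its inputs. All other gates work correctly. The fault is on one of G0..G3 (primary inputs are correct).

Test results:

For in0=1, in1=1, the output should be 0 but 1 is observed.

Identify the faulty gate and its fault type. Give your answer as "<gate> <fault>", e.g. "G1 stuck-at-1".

G3 stuck-at-1

Fault-free values for test 1 (in0=1, in1=1): G0=0, G1=1, G2=0, G3=0, giving Y=0. Observed 1.
Test 1: faults giving observed 1 are {G3 stuck-at-1}.
Only G3 stuck-at-1 is consistent with every test.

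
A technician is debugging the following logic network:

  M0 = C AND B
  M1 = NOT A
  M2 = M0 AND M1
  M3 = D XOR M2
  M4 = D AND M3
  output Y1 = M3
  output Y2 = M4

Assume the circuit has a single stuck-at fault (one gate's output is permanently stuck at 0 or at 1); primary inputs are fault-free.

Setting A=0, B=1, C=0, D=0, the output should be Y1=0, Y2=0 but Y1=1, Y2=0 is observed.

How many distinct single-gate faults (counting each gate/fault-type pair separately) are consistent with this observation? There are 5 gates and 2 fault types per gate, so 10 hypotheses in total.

Fault-free: M0=0, M1=1, M2=0, M3=0, M4=0 → Y1=0, Y2=0. Observed Y1=1, Y2=0.
  M0 stuck-at-0: output Y1=0, Y2=0 ✗
  M0 stuck-at-1: output Y1=1, Y2=0 ✓
  M1 stuck-at-0: output Y1=0, Y2=0 ✗
  M1 stuck-at-1: output Y1=0, Y2=0 ✗
  M2 stuck-at-0: output Y1=0, Y2=0 ✗
  M2 stuck-at-1: output Y1=1, Y2=0 ✓
  M3 stuck-at-0: output Y1=0, Y2=0 ✗
  M3 stuck-at-1: output Y1=1, Y2=0 ✓
  M4 stuck-at-0: output Y1=0, Y2=0 ✗
  M4 stuck-at-1: output Y1=0, Y2=1 ✗
Consistent faults: {M0 stuck-at-1, M2 stuck-at-1, M3 stuck-at-1} — 3 in all.

3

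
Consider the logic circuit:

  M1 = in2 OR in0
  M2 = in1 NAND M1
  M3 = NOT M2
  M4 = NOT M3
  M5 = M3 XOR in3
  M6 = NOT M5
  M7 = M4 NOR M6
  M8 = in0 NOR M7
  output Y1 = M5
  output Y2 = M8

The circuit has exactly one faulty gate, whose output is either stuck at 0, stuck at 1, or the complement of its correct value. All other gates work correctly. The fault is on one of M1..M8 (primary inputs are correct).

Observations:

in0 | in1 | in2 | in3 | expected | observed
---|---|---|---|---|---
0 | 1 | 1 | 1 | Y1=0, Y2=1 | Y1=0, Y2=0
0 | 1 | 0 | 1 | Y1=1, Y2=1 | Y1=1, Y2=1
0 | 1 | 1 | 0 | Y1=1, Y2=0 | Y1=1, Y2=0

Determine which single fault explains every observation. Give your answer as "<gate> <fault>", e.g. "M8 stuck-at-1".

M6 stuck-at-0

Fault-free values for test 1 (in0=0, in1=1, in2=1, in3=1): M1=1, M2=0, M3=1, M4=0, M5=0, M6=1, M7=0, M8=1, giving Y1=0, Y2=1. Observed Y1=0, Y2=0.
Test 1: faults giving observed Y1=0, Y2=0 are {M6 stuck-at-0, M6 inverted output, M7 stuck-at-1, M7 inverted output, M8 stuck-at-0, M8 inverted output}.
Test 2 (in0=0, in1=1, in2=0, in3=1): fault-free M1=0, M2=1, M3=0, M4=1, M5=1, M6=0, M7=0, M8=1 → Y1=1, Y2=1; observed Y1=1, Y2=1. Eliminates M7 stuck-at-1, M7 inverted output, M8 stuck-at-0, M8 inverted output.
Test 3 (in0=0, in1=1, in2=1, in3=0): fault-free M1=1, M2=0, M3=1, M4=0, M5=1, M6=0, M7=1, M8=0 → Y1=1, Y2=0; observed Y1=1, Y2=0. Eliminates M6 inverted output.
Only M6 stuck-at-0 is consistent with every test.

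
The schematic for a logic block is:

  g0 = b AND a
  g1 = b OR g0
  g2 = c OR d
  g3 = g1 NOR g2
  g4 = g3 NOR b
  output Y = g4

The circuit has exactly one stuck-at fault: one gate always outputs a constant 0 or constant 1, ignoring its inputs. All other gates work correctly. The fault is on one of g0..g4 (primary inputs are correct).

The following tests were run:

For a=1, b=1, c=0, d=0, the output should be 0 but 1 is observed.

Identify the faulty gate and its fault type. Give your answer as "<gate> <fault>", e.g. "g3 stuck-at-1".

Fault-free values for test 1 (a=1, b=1, c=0, d=0): g0=1, g1=1, g2=0, g3=0, g4=0, giving Y=0. Observed 1.
Test 1: faults giving observed 1 are {g4 stuck-at-1}.
Only g4 stuck-at-1 is consistent with every test.

g4 stuck-at-1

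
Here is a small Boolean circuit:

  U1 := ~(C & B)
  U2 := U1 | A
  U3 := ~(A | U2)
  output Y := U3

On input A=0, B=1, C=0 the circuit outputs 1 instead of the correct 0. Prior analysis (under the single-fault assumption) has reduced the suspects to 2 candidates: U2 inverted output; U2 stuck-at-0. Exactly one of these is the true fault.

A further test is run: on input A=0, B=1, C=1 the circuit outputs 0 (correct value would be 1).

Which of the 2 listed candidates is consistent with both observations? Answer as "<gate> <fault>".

Evaluate each candidate on input A=0, B=1, C=1:
  U2 inverted output: U1=0, U2=1 [inverted output], U3=0 → 0 — matches
  U2 stuck-at-0: U1=0, U2=0 [stuck-at-0], U3=1 → 1 — eliminated
Only U2 inverted output reproduces the observed 0.

U2 inverted output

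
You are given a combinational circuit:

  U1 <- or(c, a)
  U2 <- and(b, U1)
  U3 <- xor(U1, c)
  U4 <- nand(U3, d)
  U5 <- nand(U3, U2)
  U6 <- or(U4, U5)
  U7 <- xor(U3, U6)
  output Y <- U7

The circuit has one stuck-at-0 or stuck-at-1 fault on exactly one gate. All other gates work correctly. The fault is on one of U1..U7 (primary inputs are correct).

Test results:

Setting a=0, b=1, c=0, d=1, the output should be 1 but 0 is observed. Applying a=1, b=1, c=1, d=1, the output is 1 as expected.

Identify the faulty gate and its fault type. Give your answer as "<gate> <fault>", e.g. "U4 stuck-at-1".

U3 stuck-at-1

Fault-free values for test 1 (a=0, b=1, c=0, d=1): U1=0, U2=0, U3=0, U4=1, U5=1, U6=1, U7=1, giving Y=1. Observed 0.
Test 1: faults giving observed 0 are {U3 stuck-at-1, U6 stuck-at-0, U7 stuck-at-0}.
Test 2 (a=1, b=1, c=1, d=1): fault-free U1=1, U2=1, U3=0, U4=1, U5=1, U6=1, U7=1 → 1; observed 1. Eliminates U6 stuck-at-0, U7 stuck-at-0.
Only U3 stuck-at-1 is consistent with every test.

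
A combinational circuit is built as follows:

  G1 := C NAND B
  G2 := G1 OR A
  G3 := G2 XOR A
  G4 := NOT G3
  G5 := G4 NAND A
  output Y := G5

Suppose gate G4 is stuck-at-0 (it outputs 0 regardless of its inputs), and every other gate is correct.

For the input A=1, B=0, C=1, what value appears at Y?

1

Propagate with G4 forced: G1=1, G2=1, G3=0, G4=0 [stuck-at-0], G5=1.
So Y = 1. (Without the fault it would be 0.)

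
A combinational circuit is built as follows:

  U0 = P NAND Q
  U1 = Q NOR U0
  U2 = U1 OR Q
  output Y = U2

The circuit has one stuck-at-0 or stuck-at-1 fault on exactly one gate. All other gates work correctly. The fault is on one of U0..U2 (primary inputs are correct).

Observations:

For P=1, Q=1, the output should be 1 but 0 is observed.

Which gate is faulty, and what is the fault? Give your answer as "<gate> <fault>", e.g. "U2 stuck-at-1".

U2 stuck-at-0

Fault-free values for test 1 (P=1, Q=1): U0=0, U1=0, U2=1, giving Y=1. Observed 0.
Test 1: faults giving observed 0 are {U2 stuck-at-0}.
Only U2 stuck-at-0 is consistent with every test.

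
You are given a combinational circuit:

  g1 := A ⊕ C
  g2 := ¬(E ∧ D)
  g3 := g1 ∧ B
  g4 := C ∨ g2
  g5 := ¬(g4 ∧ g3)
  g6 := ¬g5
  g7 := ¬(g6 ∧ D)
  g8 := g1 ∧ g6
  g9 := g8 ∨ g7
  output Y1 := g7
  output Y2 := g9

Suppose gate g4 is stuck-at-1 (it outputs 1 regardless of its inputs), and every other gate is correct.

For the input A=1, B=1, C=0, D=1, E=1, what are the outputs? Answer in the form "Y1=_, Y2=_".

Propagate with g4 forced: g1=1, g2=0, g3=1, g4=1 [stuck-at-1], g5=0, g6=1, g7=0, g8=1, g9=1.
So the outputs are Y1=0, Y2=1. (Without the fault they would be Y1=1, Y2=1.)

Y1=0, Y2=1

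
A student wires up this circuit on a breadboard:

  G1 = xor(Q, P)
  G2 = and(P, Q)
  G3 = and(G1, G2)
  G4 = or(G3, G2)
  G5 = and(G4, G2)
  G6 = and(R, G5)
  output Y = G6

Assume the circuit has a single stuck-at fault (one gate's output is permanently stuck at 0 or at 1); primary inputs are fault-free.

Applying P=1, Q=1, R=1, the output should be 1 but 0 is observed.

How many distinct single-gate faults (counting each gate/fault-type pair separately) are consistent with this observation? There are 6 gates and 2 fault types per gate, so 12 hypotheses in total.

4

Fault-free: G1=0, G2=1, G3=0, G4=1, G5=1, G6=1 → 1. Observed 0.
  G1 stuck-at-0: output 1 ✗
  G1 stuck-at-1: output 1 ✗
  G2 stuck-at-0: output 0 ✓
  G2 stuck-at-1: output 1 ✗
  G3 stuck-at-0: output 1 ✗
  G3 stuck-at-1: output 1 ✗
  G4 stuck-at-0: output 0 ✓
  G4 stuck-at-1: output 1 ✗
  G5 stuck-at-0: output 0 ✓
  G5 stuck-at-1: output 1 ✗
  G6 stuck-at-0: output 0 ✓
  G6 stuck-at-1: output 1 ✗
Consistent faults: {G2 stuck-at-0, G4 stuck-at-0, G5 stuck-at-0, G6 stuck-at-0} — 4 in all.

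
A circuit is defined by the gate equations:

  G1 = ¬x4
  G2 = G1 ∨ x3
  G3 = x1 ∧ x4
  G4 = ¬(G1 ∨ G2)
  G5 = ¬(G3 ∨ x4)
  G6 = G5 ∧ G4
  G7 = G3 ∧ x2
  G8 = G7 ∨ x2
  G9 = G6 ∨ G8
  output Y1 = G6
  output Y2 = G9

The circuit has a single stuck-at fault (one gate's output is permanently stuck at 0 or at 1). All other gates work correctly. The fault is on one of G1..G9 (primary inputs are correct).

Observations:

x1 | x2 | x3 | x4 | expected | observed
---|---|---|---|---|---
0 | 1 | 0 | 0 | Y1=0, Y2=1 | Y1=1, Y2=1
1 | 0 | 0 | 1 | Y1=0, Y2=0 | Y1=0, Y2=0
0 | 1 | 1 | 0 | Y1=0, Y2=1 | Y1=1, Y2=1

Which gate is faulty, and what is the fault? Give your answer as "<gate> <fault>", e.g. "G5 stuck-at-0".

G4 stuck-at-1

Fault-free values for test 1 (x1=0, x2=1, x3=0, x4=0): G1=1, G2=1, G3=0, G4=0, G5=1, G6=0, G7=0, G8=1, G9=1, giving Y1=0, Y2=1. Observed Y1=1, Y2=1.
Test 1: faults giving observed Y1=1, Y2=1 are {G1 stuck-at-0, G4 stuck-at-1, G6 stuck-at-1}.
Test 2 (x1=1, x2=0, x3=0, x4=1): fault-free G1=0, G2=0, G3=1, G4=1, G5=0, G6=0, G7=0, G8=0, G9=0 → Y1=0, Y2=0; observed Y1=0, Y2=0. Eliminates G6 stuck-at-1.
Test 3 (x1=0, x2=1, x3=1, x4=0): fault-free G1=1, G2=1, G3=0, G4=0, G5=1, G6=0, G7=0, G8=1, G9=1 → Y1=0, Y2=1; observed Y1=1, Y2=1. Eliminates G1 stuck-at-0.
Only G4 stuck-at-1 is consistent with every test.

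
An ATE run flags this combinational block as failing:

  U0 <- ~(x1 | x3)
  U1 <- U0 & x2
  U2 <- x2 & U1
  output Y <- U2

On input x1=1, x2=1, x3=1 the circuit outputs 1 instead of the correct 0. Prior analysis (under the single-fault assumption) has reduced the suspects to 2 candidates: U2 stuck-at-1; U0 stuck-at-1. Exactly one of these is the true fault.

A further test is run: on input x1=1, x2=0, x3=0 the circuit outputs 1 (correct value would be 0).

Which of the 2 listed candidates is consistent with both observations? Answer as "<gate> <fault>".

Evaluate each candidate on input x1=1, x2=0, x3=0:
  U2 stuck-at-1: U0=0, U1=0, U2=1 [stuck-at-1] → 1 — matches
  U0 stuck-at-1: U0=1 [stuck-at-1], U1=0, U2=0 → 0 — eliminated
Only U2 stuck-at-1 reproduces the observed 1.

U2 stuck-at-1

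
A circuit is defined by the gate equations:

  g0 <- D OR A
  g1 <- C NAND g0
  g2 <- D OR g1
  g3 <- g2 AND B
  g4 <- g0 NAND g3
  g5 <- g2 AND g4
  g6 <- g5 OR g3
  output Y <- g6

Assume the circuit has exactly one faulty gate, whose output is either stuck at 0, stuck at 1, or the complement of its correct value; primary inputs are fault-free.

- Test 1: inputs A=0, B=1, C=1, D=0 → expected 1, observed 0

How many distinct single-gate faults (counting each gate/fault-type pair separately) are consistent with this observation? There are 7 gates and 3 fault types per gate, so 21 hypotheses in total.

Fault-free: g0=0, g1=1, g2=1, g3=1, g4=1, g5=1, g6=1 → 1. Observed 0.
  g0: stuck-at-1, inverted output ✓; others ✗
  g1: stuck-at-0, inverted output ✓; others ✗
  g2: stuck-at-0, inverted output ✓; others ✗
  g3: none of the 3 fault types match ✗
  g4: none of the 3 fault types match ✗
  g5: none of the 3 fault types match ✗
  g6: stuck-at-0, inverted output ✓; others ✗
Consistent faults: {g0 stuck-at-1, g0 inverted output, g1 stuck-at-0, g1 inverted output, g2 stuck-at-0, g2 inverted output, g6 stuck-at-0, g6 inverted output} — 8 in all.

8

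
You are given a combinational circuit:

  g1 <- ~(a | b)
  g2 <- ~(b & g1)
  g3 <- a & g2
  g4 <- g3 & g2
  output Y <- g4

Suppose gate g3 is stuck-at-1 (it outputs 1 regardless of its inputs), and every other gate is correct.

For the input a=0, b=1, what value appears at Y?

Propagate with g3 forced: g1=0, g2=1, g3=1 [stuck-at-1], g4=1.
So Y = 1. (Without the fault it would be 0.)

1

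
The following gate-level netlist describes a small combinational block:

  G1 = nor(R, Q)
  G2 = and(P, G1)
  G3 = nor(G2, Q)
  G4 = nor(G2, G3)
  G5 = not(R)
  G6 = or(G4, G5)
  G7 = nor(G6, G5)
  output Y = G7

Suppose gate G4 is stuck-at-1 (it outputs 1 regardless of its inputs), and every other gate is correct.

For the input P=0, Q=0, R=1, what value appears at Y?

0

Propagate with G4 forced: G1=0, G2=0, G3=1, G4=1 [stuck-at-1], G5=0, G6=1, G7=0.
So Y = 0. (Without the fault it would be 1.)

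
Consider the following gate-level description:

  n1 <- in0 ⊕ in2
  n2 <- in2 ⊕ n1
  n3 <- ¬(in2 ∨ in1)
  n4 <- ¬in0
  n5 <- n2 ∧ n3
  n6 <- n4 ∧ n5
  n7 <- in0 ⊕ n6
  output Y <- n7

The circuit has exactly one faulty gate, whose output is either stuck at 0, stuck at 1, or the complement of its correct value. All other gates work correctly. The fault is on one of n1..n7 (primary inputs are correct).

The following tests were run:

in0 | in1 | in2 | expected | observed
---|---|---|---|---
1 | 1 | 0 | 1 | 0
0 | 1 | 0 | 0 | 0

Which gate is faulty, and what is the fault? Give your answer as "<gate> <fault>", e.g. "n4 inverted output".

Fault-free values for test 1 (in0=1, in1=1, in2=0): n1=1, n2=1, n3=0, n4=0, n5=0, n6=0, n7=1, giving Y=1. Observed 0.
Test 1: faults giving observed 0 are {n6 stuck-at-1, n6 inverted output, n7 stuck-at-0, n7 inverted output}.
Test 2 (in0=0, in1=1, in2=0): fault-free n1=0, n2=0, n3=0, n4=1, n5=0, n6=0, n7=0 → 0; observed 0. Eliminates n6 stuck-at-1, n6 inverted output, n7 inverted output.
Only n7 stuck-at-0 is consistent with every test.

n7 stuck-at-0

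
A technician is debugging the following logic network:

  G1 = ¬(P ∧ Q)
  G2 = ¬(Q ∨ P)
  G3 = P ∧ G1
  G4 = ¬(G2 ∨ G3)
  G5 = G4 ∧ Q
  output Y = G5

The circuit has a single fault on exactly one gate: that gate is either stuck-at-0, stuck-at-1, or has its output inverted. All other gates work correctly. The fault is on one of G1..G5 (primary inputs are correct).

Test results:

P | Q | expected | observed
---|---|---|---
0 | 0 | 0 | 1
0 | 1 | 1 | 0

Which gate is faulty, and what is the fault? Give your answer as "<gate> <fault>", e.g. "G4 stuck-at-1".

Fault-free values for test 1 (P=0, Q=0): G1=1, G2=1, G3=0, G4=0, G5=0, giving Y=0. Observed 1.
Test 1: faults giving observed 1 are {G5 stuck-at-1, G5 inverted output}.
Test 2 (P=0, Q=1): fault-free G1=1, G2=0, G3=0, G4=1, G5=1 → 1; observed 0. Eliminates G5 stuck-at-1.
Only G5 inverted output is consistent with every test.

G5 inverted output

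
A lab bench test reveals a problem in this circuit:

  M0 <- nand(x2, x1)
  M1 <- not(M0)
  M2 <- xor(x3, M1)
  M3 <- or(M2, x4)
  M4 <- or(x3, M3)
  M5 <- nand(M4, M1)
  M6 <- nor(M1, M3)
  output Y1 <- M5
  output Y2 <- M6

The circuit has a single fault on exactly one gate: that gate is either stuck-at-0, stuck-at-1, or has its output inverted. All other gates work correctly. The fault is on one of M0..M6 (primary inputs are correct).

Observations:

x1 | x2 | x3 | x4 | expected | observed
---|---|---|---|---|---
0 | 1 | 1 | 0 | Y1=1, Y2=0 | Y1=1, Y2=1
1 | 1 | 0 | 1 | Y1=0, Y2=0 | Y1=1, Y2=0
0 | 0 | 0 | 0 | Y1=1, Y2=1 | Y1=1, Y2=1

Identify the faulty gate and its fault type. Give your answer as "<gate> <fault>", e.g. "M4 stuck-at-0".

Fault-free values for test 1 (x1=0, x2=1, x3=1, x4=0): M0=1, M1=0, M2=1, M3=1, M4=1, M5=1, M6=0, giving Y1=1, Y2=0. Observed Y1=1, Y2=1.
Test 1: faults giving observed Y1=1, Y2=1 are {M2 stuck-at-0, M2 inverted output, M3 stuck-at-0, M3 inverted output, M6 stuck-at-1, M6 inverted output}.
Test 2 (x1=1, x2=1, x3=0, x4=1): fault-free M0=0, M1=1, M2=1, M3=1, M4=1, M5=0, M6=0 → Y1=0, Y2=0; observed Y1=1, Y2=0. Eliminates M2 stuck-at-0, M2 inverted output, M6 stuck-at-1, M6 inverted output.
Test 3 (x1=0, x2=0, x3=0, x4=0): fault-free M0=1, M1=0, M2=0, M3=0, M4=0, M5=1, M6=1 → Y1=1, Y2=1; observed Y1=1, Y2=1. Eliminates M3 inverted output.
Only M3 stuck-at-0 is consistent with every test.

M3 stuck-at-0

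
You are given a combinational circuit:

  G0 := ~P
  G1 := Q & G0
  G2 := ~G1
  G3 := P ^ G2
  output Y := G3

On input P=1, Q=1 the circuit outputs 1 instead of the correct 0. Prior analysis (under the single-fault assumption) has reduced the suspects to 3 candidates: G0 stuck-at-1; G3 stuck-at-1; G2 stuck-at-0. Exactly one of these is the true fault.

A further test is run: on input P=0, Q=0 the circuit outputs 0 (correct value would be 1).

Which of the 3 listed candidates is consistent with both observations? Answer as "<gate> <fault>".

Evaluate each candidate on input P=0, Q=0:
  G0 stuck-at-1: G0=1 [stuck-at-1], G1=0, G2=1, G3=1 → 1 — eliminated
  G3 stuck-at-1: G0=1, G1=0, G2=1, G3=1 [stuck-at-1] → 1 — eliminated
  G2 stuck-at-0: G0=1, G1=0, G2=0 [stuck-at-0], G3=0 → 0 — matches
Only G2 stuck-at-0 reproduces the observed 0.

G2 stuck-at-0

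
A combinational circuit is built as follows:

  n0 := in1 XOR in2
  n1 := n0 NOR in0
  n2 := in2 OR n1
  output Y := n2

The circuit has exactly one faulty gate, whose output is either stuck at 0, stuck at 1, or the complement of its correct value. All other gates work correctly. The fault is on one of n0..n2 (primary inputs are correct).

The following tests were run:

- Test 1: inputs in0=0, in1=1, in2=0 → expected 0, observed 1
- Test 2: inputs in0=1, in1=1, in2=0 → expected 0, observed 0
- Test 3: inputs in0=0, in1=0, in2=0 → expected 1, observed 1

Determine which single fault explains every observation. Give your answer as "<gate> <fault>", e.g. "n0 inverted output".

n0 stuck-at-0

Fault-free values for test 1 (in0=0, in1=1, in2=0): n0=1, n1=0, n2=0, giving Y=0. Observed 1.
Test 1: faults giving observed 1 are {n0 stuck-at-0, n0 inverted output, n1 stuck-at-1, n1 inverted output, n2 stuck-at-1, n2 inverted output}.
Test 2 (in0=1, in1=1, in2=0): fault-free n0=1, n1=0, n2=0 → 0; observed 0. Eliminates n1 stuck-at-1, n1 inverted output, n2 stuck-at-1, n2 inverted output.
Test 3 (in0=0, in1=0, in2=0): fault-free n0=0, n1=1, n2=1 → 1; observed 1. Eliminates n0 inverted output.
Only n0 stuck-at-0 is consistent with every test.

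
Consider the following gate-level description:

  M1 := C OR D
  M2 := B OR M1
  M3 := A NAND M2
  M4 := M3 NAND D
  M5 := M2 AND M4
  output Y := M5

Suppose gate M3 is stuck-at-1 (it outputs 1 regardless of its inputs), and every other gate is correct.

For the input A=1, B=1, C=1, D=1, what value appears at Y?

0

Propagate with M3 forced: M1=1, M2=1, M3=1 [stuck-at-1], M4=0, M5=0.
So Y = 0. (Without the fault it would be 1.)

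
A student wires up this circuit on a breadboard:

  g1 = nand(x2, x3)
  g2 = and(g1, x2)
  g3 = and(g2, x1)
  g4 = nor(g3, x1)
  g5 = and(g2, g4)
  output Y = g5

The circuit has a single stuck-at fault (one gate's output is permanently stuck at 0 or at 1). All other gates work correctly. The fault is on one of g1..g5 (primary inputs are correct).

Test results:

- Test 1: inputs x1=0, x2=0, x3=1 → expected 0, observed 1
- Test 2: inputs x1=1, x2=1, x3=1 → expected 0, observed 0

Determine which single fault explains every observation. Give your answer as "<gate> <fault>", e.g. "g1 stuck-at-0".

g2 stuck-at-1

Fault-free values for test 1 (x1=0, x2=0, x3=1): g1=1, g2=0, g3=0, g4=1, g5=0, giving Y=0. Observed 1.
Test 1: faults giving observed 1 are {g2 stuck-at-1, g5 stuck-at-1}.
Test 2 (x1=1, x2=1, x3=1): fault-free g1=0, g2=0, g3=0, g4=0, g5=0 → 0; observed 0. Eliminates g5 stuck-at-1.
Only g2 stuck-at-1 is consistent with every test.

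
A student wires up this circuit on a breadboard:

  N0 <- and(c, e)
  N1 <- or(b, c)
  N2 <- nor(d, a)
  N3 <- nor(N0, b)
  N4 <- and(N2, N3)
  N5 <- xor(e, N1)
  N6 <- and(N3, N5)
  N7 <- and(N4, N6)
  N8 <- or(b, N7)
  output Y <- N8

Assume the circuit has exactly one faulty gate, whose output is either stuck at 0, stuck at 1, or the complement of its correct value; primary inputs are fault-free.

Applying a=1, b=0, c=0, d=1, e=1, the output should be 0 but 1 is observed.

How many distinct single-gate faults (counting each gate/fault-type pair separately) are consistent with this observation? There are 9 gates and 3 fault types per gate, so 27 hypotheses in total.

Fault-free: N0=0, N1=0, N2=0, N3=1, N4=0, N5=1, N6=1, N7=0, N8=0 → 0. Observed 1.
  N0: none of the 3 fault types match ✗
  N1: none of the 3 fault types match ✗
  N2: stuck-at-1, inverted output ✓; others ✗
  N3: none of the 3 fault types match ✗
  N4: stuck-at-1, inverted output ✓; others ✗
  N5: none of the 3 fault types match ✗
  N6: none of the 3 fault types match ✗
  N7: stuck-at-1, inverted output ✓; others ✗
  N8: stuck-at-1, inverted output ✓; others ✗
Consistent faults: {N2 stuck-at-1, N2 inverted output, N4 stuck-at-1, N4 inverted output, N7 stuck-at-1, N7 inverted output, N8 stuck-at-1, N8 inverted output} — 8 in all.

8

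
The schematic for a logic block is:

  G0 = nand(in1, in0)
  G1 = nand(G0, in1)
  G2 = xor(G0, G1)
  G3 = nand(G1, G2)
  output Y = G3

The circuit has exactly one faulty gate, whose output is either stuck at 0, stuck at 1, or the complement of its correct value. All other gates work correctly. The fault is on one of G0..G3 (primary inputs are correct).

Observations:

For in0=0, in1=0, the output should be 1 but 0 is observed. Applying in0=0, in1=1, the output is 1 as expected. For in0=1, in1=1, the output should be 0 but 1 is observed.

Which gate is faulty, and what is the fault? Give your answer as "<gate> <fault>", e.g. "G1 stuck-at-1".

Fault-free values for test 1 (in0=0, in1=0): G0=1, G1=1, G2=0, G3=1, giving Y=1. Observed 0.
Test 1: faults giving observed 0 are {G0 stuck-at-0, G0 inverted output, G2 stuck-at-1, G2 inverted output, G3 stuck-at-0, G3 inverted output}.
Test 2 (in0=0, in1=1): fault-free G0=1, G1=0, G2=1, G3=1 → 1; observed 1. Eliminates G0 stuck-at-0, G0 inverted output, G3 stuck-at-0, G3 inverted output.
Test 3 (in0=1, in1=1): fault-free G0=0, G1=1, G2=1, G3=0 → 0; observed 1. Eliminates G2 stuck-at-1.
Only G2 inverted output is consistent with every test.

G2 inverted output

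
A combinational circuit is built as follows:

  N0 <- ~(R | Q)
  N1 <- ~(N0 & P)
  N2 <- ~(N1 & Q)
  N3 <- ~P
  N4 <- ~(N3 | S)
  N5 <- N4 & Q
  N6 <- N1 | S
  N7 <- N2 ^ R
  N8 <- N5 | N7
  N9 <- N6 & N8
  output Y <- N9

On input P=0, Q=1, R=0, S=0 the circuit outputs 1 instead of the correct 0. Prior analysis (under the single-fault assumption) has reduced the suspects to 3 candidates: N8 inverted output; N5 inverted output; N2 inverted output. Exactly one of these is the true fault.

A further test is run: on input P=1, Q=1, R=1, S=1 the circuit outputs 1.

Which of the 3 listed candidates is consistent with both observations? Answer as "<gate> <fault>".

N5 inverted output

Evaluate each candidate on input P=1, Q=1, R=1, S=1:
  N8 inverted output: N0=0, N1=1, N2=0, N3=0, N4=0, N5=0, N6=1, N7=1, N8=0 [inverted output], N9=0 → 0 — eliminated
  N5 inverted output: N0=0, N1=1, N2=0, N3=0, N4=0, N5=1 [inverted output], N6=1, N7=1, N8=1, N9=1 → 1 — matches
  N2 inverted output: N0=0, N1=1, N2=1 [inverted output], N3=0, N4=0, N5=0, N6=1, N7=0, N8=0, N9=0 → 0 — eliminated
Only N5 inverted output reproduces the observed 1.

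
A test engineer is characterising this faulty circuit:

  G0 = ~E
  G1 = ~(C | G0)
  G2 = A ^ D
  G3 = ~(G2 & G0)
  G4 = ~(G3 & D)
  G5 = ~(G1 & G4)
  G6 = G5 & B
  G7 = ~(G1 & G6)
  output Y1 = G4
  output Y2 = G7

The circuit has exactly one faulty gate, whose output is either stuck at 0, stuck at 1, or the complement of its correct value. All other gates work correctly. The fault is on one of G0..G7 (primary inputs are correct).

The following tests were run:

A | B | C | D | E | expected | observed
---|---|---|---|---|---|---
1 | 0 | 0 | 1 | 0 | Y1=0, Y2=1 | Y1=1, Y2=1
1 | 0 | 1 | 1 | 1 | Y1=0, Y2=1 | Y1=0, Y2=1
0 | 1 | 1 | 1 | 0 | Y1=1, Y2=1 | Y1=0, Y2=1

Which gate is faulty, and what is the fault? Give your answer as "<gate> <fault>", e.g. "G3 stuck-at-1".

G2 inverted output

Fault-free values for test 1 (A=1, B=0, C=0, D=1, E=0): G0=1, G1=0, G2=0, G3=1, G4=0, G5=1, G6=0, G7=1, giving Y1=0, Y2=1. Observed Y1=1, Y2=1.
Test 1: faults giving observed Y1=1, Y2=1 are {G2 stuck-at-1, G2 inverted output, G3 stuck-at-0, G3 inverted output, G4 stuck-at-1, G4 inverted output}.
Test 2 (A=1, B=0, C=1, D=1, E=1): fault-free G0=0, G1=0, G2=0, G3=1, G4=0, G5=1, G6=0, G7=1 → Y1=0, Y2=1; observed Y1=0, Y2=1. Eliminates G3 stuck-at-0, G3 inverted output, G4 stuck-at-1, G4 inverted output.
Test 3 (A=0, B=1, C=1, D=1, E=0): fault-free G0=1, G1=0, G2=1, G3=0, G4=1, G5=1, G6=1, G7=1 → Y1=1, Y2=1; observed Y1=0, Y2=1. Eliminates G2 stuck-at-1.
Only G2 inverted output is consistent with every test.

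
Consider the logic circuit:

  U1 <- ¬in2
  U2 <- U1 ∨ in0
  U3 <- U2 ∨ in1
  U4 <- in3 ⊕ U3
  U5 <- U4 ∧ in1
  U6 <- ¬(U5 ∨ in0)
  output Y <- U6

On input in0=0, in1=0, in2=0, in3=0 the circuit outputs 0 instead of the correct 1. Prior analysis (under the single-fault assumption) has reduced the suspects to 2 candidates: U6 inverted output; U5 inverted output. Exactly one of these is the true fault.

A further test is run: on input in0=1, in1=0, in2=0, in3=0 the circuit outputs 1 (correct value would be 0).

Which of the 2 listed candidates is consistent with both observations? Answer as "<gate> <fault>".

Evaluate each candidate on input in0=1, in1=0, in2=0, in3=0:
  U6 inverted output: U1=1, U2=1, U3=1, U4=1, U5=0, U6=1 [inverted output] → 1 — matches
  U5 inverted output: U1=1, U2=1, U3=1, U4=1, U5=1 [inverted output], U6=0 → 0 — eliminated
Only U6 inverted output reproduces the observed 1.

U6 inverted output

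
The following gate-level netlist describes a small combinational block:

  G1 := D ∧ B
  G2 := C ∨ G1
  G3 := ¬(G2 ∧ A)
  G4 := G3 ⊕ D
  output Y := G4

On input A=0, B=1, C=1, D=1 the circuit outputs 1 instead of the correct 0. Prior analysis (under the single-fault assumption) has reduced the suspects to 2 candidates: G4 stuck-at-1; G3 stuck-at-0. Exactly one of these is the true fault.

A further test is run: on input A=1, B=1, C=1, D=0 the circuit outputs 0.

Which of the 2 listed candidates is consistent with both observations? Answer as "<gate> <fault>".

Evaluate each candidate on input A=1, B=1, C=1, D=0:
  G4 stuck-at-1: G1=0, G2=1, G3=0, G4=1 [stuck-at-1] → 1 — eliminated
  G3 stuck-at-0: G1=0, G2=1, G3=0 [stuck-at-0], G4=0 → 0 — matches
Only G3 stuck-at-0 reproduces the observed 0.

G3 stuck-at-0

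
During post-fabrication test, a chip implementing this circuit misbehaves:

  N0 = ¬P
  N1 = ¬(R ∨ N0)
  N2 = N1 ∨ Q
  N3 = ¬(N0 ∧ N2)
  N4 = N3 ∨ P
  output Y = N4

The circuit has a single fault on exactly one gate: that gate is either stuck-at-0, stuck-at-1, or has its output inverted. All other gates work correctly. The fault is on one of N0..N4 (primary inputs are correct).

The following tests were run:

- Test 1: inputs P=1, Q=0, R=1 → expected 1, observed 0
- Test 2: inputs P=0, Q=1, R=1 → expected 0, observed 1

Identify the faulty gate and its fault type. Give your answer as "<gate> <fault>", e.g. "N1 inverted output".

Fault-free values for test 1 (P=1, Q=0, R=1): N0=0, N1=0, N2=0, N3=1, N4=1, giving Y=1. Observed 0.
Test 1: faults giving observed 0 are {N4 stuck-at-0, N4 inverted output}.
Test 2 (P=0, Q=1, R=1): fault-free N0=1, N1=0, N2=1, N3=0, N4=0 → 0; observed 1. Eliminates N4 stuck-at-0.
Only N4 inverted output is consistent with every test.

N4 inverted output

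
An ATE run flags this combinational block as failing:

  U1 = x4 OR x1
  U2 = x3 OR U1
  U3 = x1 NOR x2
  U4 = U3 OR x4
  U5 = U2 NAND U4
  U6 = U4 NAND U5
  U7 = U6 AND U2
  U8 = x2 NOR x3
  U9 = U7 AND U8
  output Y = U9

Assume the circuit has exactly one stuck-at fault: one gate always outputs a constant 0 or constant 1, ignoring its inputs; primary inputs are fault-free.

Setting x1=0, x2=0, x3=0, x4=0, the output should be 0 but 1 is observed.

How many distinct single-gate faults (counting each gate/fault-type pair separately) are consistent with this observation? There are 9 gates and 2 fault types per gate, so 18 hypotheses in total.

Fault-free: U1=0, U2=0, U3=1, U4=1, U5=1, U6=0, U7=0, U8=1, U9=0 → 0. Observed 1.
  U1: stuck-at-1 ✓; others ✗
  U2: stuck-at-1 ✓; others ✗
  U3: none of the 2 fault types match ✗
  U4: none of the 2 fault types match ✗
  U5: none of the 2 fault types match ✗
  U6: none of the 2 fault types match ✗
  U7: stuck-at-1 ✓; others ✗
  U8: none of the 2 fault types match ✗
  U9: stuck-at-1 ✓; others ✗
Consistent faults: {U1 stuck-at-1, U2 stuck-at-1, U7 stuck-at-1, U9 stuck-at-1} — 4 in all.

4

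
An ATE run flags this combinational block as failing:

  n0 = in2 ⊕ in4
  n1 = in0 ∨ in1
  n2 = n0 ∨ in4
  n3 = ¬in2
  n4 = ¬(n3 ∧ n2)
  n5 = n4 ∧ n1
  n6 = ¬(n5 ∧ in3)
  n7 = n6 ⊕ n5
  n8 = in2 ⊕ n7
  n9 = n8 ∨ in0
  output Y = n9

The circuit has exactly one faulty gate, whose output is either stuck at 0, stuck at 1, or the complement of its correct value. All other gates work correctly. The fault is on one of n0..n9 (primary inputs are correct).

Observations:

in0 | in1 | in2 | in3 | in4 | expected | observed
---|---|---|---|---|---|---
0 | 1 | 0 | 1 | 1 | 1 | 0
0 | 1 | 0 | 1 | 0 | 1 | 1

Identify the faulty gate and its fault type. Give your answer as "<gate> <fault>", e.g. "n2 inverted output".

Fault-free values for test 1 (in0=0, in1=1, in2=0, in3=1, in4=1): n0=1, n1=1, n2=1, n3=1, n4=0, n5=0, n6=1, n7=1, n8=1, n9=1, giving Y=1. Observed 0.
Test 1: faults giving observed 0 are {n6 stuck-at-0, n6 inverted output, n7 stuck-at-0, n7 inverted output, n8 stuck-at-0, n8 inverted output, n9 stuck-at-0, n9 inverted output}.
Test 2 (in0=0, in1=1, in2=0, in3=1, in4=0): fault-free n0=0, n1=1, n2=0, n3=1, n4=1, n5=1, n6=0, n7=1, n8=1, n9=1 → 1; observed 1. Eliminates n6 inverted output, n7 stuck-at-0, n7 inverted output, n8 stuck-at-0, n8 inverted output, n9 stuck-at-0, n9 inverted output.
Only n6 stuck-at-0 is consistent with every test.

n6 stuck-at-0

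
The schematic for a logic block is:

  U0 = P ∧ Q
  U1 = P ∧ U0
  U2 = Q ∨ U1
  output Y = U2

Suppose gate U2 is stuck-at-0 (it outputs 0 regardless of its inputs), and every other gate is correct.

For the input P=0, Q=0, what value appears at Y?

0

Propagate with U2 forced: U0=0, U1=0, U2=0 [stuck-at-0].
So Y = 0. (Same as the fault-free value — the fault is masked on this input.)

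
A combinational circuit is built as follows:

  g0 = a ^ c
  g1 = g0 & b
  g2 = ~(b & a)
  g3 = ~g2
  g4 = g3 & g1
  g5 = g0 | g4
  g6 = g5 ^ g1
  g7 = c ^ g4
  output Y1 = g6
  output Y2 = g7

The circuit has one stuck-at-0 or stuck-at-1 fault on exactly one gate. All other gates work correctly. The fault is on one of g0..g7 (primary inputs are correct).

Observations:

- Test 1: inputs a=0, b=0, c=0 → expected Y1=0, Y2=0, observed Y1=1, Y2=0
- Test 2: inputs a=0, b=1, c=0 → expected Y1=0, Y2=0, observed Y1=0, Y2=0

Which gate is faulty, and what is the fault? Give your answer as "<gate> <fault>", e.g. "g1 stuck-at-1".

Fault-free values for test 1 (a=0, b=0, c=0): g0=0, g1=0, g2=1, g3=0, g4=0, g5=0, g6=0, g7=0, giving Y1=0, Y2=0. Observed Y1=1, Y2=0.
Test 1: faults giving observed Y1=1, Y2=0 are {g0 stuck-at-1, g1 stuck-at-1, g5 stuck-at-1, g6 stuck-at-1}.
Test 2 (a=0, b=1, c=0): fault-free g0=0, g1=0, g2=1, g3=0, g4=0, g5=0, g6=0, g7=0 → Y1=0, Y2=0; observed Y1=0, Y2=0. Eliminates g1 stuck-at-1, g5 stuck-at-1, g6 stuck-at-1.
Only g0 stuck-at-1 is consistent with every test.

g0 stuck-at-1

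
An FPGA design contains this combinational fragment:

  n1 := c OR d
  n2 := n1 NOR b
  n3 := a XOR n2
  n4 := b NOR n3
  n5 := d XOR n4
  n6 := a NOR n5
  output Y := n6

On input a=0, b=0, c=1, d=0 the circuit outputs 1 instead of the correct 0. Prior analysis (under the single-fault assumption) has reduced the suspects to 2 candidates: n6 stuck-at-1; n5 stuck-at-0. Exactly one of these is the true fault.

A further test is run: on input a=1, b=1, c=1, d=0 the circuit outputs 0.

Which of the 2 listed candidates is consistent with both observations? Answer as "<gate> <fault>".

n5 stuck-at-0

Evaluate each candidate on input a=1, b=1, c=1, d=0:
  n6 stuck-at-1: n1=1, n2=0, n3=1, n4=0, n5=0, n6=1 [stuck-at-1] → 1 — eliminated
  n5 stuck-at-0: n1=1, n2=0, n3=1, n4=0, n5=0 [stuck-at-0], n6=0 → 0 — matches
Only n5 stuck-at-0 reproduces the observed 0.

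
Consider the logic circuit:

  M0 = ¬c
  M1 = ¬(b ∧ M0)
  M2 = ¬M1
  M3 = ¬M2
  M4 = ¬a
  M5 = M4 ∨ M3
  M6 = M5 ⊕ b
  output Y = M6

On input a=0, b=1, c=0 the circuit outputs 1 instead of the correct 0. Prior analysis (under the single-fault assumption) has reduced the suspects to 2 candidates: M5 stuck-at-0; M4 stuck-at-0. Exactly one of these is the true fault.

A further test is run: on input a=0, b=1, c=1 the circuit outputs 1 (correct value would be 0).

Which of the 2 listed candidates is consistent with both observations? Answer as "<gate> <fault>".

Evaluate each candidate on input a=0, b=1, c=1:
  M5 stuck-at-0: M0=0, M1=1, M2=0, M3=1, M4=1, M5=0 [stuck-at-0], M6=1 → 1 — matches
  M4 stuck-at-0: M0=0, M1=1, M2=0, M3=1, M4=0 [stuck-at-0], M5=1, M6=0 → 0 — eliminated
Only M5 stuck-at-0 reproduces the observed 1.

M5 stuck-at-0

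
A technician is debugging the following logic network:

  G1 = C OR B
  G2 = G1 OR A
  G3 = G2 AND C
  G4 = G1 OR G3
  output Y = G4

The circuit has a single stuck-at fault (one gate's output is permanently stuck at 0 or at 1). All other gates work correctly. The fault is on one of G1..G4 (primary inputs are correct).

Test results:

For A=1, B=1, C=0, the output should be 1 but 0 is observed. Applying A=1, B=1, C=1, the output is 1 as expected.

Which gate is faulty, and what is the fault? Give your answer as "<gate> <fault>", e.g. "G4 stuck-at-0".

G1 stuck-at-0

Fault-free values for test 1 (A=1, B=1, C=0): G1=1, G2=1, G3=0, G4=1, giving Y=1. Observed 0.
Test 1: faults giving observed 0 are {G1 stuck-at-0, G4 stuck-at-0}.
Test 2 (A=1, B=1, C=1): fault-free G1=1, G2=1, G3=1, G4=1 → 1; observed 1. Eliminates G4 stuck-at-0.
Only G1 stuck-at-0 is consistent with every test.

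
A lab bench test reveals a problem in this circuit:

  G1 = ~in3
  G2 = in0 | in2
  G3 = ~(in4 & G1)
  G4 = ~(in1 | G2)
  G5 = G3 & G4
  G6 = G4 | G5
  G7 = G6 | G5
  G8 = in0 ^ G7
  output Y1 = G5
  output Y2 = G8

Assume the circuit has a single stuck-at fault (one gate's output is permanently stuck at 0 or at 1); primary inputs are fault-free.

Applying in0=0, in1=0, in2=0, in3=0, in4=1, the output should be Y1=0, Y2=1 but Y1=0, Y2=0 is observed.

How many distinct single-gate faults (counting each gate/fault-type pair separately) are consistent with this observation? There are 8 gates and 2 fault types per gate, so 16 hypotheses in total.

Fault-free: G1=1, G2=0, G3=0, G4=1, G5=0, G6=1, G7=1, G8=1 → Y1=0, Y2=1. Observed Y1=0, Y2=0.
  G1: none of the 2 fault types match ✗
  G2: stuck-at-1 ✓; others ✗
  G3: none of the 2 fault types match ✗
  G4: stuck-at-0 ✓; others ✗
  G5: none of the 2 fault types match ✗
  G6: stuck-at-0 ✓; others ✗
  G7: stuck-at-0 ✓; others ✗
  G8: stuck-at-0 ✓; others ✗
Consistent faults: {G2 stuck-at-1, G4 stuck-at-0, G6 stuck-at-0, G7 stuck-at-0, G8 stuck-at-0} — 5 in all.

5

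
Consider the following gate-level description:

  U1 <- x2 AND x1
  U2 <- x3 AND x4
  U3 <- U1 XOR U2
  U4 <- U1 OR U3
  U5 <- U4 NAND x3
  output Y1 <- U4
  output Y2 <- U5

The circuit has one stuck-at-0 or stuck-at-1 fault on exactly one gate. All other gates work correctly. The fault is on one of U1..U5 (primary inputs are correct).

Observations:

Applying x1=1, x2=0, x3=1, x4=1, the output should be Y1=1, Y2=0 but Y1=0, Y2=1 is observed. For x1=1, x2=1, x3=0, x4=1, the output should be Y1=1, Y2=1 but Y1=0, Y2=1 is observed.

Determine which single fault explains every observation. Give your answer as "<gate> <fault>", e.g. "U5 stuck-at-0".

U4 stuck-at-0

Fault-free values for test 1 (x1=1, x2=0, x3=1, x4=1): U1=0, U2=1, U3=1, U4=1, U5=0, giving Y1=1, Y2=0. Observed Y1=0, Y2=1.
Test 1: faults giving observed Y1=0, Y2=1 are {U2 stuck-at-0, U3 stuck-at-0, U4 stuck-at-0}.
Test 2 (x1=1, x2=1, x3=0, x4=1): fault-free U1=1, U2=0, U3=1, U4=1, U5=1 → Y1=1, Y2=1; observed Y1=0, Y2=1. Eliminates U2 stuck-at-0, U3 stuck-at-0.
Only U4 stuck-at-0 is consistent with every test.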